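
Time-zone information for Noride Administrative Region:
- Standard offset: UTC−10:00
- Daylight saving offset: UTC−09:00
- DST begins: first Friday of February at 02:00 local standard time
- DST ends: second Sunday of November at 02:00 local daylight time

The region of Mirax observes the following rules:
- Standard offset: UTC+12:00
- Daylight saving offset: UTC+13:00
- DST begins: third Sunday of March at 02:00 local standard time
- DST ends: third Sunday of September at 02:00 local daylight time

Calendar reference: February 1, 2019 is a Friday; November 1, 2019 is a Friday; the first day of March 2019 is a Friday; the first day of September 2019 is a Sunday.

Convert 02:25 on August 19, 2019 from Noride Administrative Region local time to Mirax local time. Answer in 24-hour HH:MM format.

00:25

1 February 2019 is a Friday, so the first Friday is February 1.
1 November 2019 is a Friday, so the first Sunday is November 3 and the second is November 10.
August 19, 2019 lies within the daylight-saving period (1 February – 10 November), so Noride Administrative Region is on daylight time, UTC−09:00.
02:25 Noride Administrative Region + 9h = 11:25 UTC.
1 March 2019 is a Friday, so the first Sunday is March 3 and the third is March 17.
1 September 2019 is a Sunday, so the first Sunday is September 1 and the third is September 15.
At the standard offset (UTC+12:00), 11:25 UTC + 12h = 23:25 Mirax standard time.
Daylight saving runs 17 March – 15 September; the standard-time date in Mirax, August 19, 2019, is inside that window, so Mirax is at UTC+13:00.
11:25 UTC + 13h = 00:25 Mirax (rolling into the next day, 20 August 2019).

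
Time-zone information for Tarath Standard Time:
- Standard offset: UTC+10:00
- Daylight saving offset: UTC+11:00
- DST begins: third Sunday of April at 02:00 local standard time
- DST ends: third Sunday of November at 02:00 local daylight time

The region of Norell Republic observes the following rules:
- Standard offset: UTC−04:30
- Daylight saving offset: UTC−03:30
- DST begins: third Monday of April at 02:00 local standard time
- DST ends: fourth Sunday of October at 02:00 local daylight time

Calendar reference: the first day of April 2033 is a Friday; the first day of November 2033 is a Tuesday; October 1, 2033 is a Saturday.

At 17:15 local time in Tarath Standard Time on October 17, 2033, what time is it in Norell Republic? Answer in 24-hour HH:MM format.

1 April 2033 is a Friday, so the first Sunday is April 3 and the third is April 17.
1 November 2033 is a Tuesday, so the first Sunday is November 6 and the third is November 20.
Daylight saving runs 17 April – 20 November; October 17, 2033 is inside that window, so Tarath Standard Time is at UTC+11:00.
17:15 Tarath Standard Time − 11h = 06:15 UTC.
1 April 2033 is a Friday, so the first Monday is April 4 and the third is April 18.
1 October 2033 is a Saturday, so the first Sunday is October 2 and the fourth is October 23.
At the standard offset (UTC−04:30), 06:15 UTC − 4h30m = 01:45 Norell Republic standard time.
The standard-time date in Norell Republic, October 17, 2033, lies within the daylight-saving period (18 April – 23 October), so Norell Republic is on daylight time, UTC−03:30.
06:15 UTC − 3h30m = 02:45 Norell Republic.

02:45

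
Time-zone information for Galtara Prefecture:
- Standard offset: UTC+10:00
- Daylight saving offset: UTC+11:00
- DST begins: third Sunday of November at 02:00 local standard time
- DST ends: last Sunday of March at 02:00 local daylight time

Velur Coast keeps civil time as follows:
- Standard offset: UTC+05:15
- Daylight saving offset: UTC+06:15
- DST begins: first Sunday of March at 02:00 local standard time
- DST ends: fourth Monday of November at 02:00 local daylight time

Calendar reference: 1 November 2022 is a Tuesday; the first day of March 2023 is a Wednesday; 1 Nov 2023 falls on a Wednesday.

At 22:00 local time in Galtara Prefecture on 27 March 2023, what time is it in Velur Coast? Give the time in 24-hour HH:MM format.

1 November 2022 is a Tuesday, so the first Sunday is November 6 and the third is November 20.
1 March 2023 is a Wednesday, so Sundays fall on 5, 12, 19, 26; the last is March 26.
Daylight saving runs 20 November 2022 – 26 March 2023; 27 March 2023 is outside that window, so Galtara Prefecture is on standard time at UTC+10:00.
22:00 Galtara Prefecture − 10h = 12:00 UTC.
1 March 2023 is a Wednesday, so the first Sunday is March 5.
1 November 2023 is a Wednesday, so the first Monday is November 6 and the fourth is November 27.
At the standard offset (UTC+05:15), 12:00 UTC + 5h15m = 17:15 Velur Coast standard time.
The standard-time date in Velur Coast, 27 March 2023, lies within the daylight-saving period (5 March – 27 November), so Velur Coast is on daylight time, UTC+06:15.
12:00 UTC + 6h15m = 18:15 Velur Coast.

18:15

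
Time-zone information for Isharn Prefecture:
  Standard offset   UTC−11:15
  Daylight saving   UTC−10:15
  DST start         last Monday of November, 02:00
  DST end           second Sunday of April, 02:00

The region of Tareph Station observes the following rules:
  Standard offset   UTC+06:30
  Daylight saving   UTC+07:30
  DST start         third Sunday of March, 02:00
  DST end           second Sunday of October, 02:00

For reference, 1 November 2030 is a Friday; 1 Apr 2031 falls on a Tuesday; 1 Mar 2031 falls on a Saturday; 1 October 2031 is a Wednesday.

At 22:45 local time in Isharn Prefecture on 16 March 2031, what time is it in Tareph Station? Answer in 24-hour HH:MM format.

16:30

1 November 2030 is a Friday, so Mondays fall on 4, 11, 18, 25; the last is November 25.
1 April 2031 is a Tuesday, so the first Sunday is April 6 and the second is April 13.
Daylight saving runs 25 November 2030 – 13 April 2031; 16 March 2031 is inside that window, so Isharn Prefecture is at UTC−10:15.
22:45 Isharn Prefecture + 10h15m = 09:00 UTC (rolling into the next day, 17 March 2031).
1 March 2031 is a Saturday, so the first Sunday is March 2 and the third is March 16.
1 October 2031 is a Wednesday, so the first Sunday is October 5 and the second is October 12.
At the standard offset (UTC+06:30), 09:00 UTC + 6h30m = 15:30 Tareph Station standard time.
The standard-time date in Tareph Station, 17 March 2031, lies within the daylight-saving period (16 March – 12 October), so Tareph Station is on daylight time, UTC+07:30.
09:00 UTC + 7h30m = 16:30 Tareph Station.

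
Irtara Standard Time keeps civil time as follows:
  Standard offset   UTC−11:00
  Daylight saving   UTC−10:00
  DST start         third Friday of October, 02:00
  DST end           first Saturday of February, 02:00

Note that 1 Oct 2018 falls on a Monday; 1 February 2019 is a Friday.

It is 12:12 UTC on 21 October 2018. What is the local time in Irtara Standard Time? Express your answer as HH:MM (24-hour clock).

1 October 2018 is a Monday, so the first Friday is October 5 and the third is October 19.
1 February 2019 is a Friday, so the first Saturday is February 2.
At the standard offset (UTC−11:00), 12:12 UTC − 11h = 01:12 Irtara Standard Time standard time.
The standard-time date in Irtara Standard Time, 21 October 2018, lies within the daylight-saving period (19 October 2018 – 2 February 2019), so Irtara Standard Time is on daylight time, UTC−10:00.
12:12 UTC − 10h = 02:12 local.

02:12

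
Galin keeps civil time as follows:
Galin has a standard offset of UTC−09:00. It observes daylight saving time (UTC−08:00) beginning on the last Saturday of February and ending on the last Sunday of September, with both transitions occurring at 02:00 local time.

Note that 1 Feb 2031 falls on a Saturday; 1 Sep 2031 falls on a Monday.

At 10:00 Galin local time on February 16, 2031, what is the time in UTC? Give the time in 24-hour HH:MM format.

1 February 2031 is a Saturday, so Saturdays fall on 1, 8, 15, 22; the last is February 22.
1 September 2031 is a Monday, so Sundays fall on 7, 14, 21, 28; the last is September 28.
Daylight saving runs 22 February – 28 September; February 16, 2031 is outside that window, so Galin is on standard time at UTC−09:00.
10:00 local + 9h = 19:00 UTC.

19:00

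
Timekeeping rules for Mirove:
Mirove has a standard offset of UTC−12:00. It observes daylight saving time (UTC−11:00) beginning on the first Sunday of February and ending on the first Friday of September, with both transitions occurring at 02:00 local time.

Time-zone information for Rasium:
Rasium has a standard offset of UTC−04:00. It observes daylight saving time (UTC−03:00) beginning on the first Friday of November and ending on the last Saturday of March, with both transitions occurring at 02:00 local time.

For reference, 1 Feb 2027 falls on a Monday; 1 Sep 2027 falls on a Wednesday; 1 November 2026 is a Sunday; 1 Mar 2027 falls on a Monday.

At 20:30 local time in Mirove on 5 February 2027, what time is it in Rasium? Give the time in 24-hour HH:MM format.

1 February 2027 is a Monday, so the first Sunday is February 7.
1 September 2027 is a Wednesday, so the first Friday is September 3.
5 February 2027 is outside the daylight-saving period (7 February – 3 September), so Mirove is on standard time, UTC−12:00.
20:30 Mirove + 12h = 08:30 UTC (rolling into the next day, 6 February 2027).
1 November 2026 is a Sunday, so the first Friday is November 6.
1 March 2027 is a Monday, so Saturdays fall on 6, 13, 20, 27; the last is March 27.
At the standard offset (UTC−04:00), 08:30 UTC − 4h = 04:30 Rasium standard time.
Daylight saving runs 6 November 2026 – 27 March 2027; the standard-time date in Rasium, 6 February 2027, is inside that window, so Rasium is at UTC−03:00.
08:30 UTC − 3h = 05:30 Rasium.

05:30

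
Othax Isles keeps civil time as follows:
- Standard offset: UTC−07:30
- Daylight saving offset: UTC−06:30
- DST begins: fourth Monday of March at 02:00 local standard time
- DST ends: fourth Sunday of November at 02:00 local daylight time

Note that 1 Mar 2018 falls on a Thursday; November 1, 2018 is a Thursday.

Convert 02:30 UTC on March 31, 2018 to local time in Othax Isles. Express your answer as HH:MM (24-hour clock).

1 March 2018 is a Thursday, so the first Monday is March 5 and the fourth is March 26.
1 November 2018 is a Thursday, so the first Sunday is November 4 and the fourth is November 25.
At the standard offset (UTC−07:30), 02:30 UTC − 7h30m = 19:00 Othax Isles standard time (rolling into the previous day, 30 March 2018).
The standard-time date in Othax Isles, March 30, 2018, falls between 26 March and 25 November, so daylight saving is in effect and Othax Isles is at UTC−06:30.
02:30 UTC − 6h30m = 20:00 local (rolling into the previous day, 30 March 2018).

20:00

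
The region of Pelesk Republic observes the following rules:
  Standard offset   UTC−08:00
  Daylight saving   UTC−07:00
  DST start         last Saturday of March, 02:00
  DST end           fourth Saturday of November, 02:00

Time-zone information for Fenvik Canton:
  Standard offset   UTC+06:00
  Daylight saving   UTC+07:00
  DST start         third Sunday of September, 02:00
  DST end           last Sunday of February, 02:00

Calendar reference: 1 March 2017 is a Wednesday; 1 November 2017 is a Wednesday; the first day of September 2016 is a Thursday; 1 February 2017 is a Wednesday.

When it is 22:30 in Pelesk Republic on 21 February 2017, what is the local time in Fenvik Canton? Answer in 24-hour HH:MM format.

13:30

1 March 2017 is a Wednesday, so Saturdays fall on 4, 11, 18, 25; the last is March 25.
1 November 2017 is a Wednesday, so the first Saturday is November 4 and the fourth is November 25.
21 February 2017 does not fall between 25 March and 25 November, so daylight saving is not in effect and Pelesk Republic is at UTC−08:00.
22:30 Pelesk Republic + 8h = 06:30 UTC (rolling into the next day, 22 February 2017).
1 September 2016 is a Thursday, so the first Sunday is September 4 and the third is September 18.
1 February 2017 is a Wednesday, so Sundays fall on 5, 12, 19, 26; the last is February 26.
At the standard offset (UTC+06:00), 06:30 UTC + 6h = 12:30 Fenvik Canton standard time.
The standard-time date in Fenvik Canton, 22 February 2017, lies within the daylight-saving period (18 September 2016 – 26 February 2017), so Fenvik Canton is on daylight time, UTC+07:00.
06:30 UTC + 7h = 13:30 Fenvik Canton.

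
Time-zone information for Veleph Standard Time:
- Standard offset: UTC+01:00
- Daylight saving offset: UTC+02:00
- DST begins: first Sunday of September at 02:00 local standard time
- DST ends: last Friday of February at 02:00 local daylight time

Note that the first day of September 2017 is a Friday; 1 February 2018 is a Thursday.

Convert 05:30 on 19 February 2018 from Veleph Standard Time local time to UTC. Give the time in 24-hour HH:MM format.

03:30

1 September 2017 is a Friday, so the first Sunday is September 3.
1 February 2018 is a Thursday, so Fridays fall on 2, 9, 16, 23; the last is February 23.
Daylight saving runs 3 September 2017 – 23 February 2018; 19 February 2018 is inside that window, so Veleph Standard Time is at UTC+02:00.
05:30 local − 2h = 03:30 UTC.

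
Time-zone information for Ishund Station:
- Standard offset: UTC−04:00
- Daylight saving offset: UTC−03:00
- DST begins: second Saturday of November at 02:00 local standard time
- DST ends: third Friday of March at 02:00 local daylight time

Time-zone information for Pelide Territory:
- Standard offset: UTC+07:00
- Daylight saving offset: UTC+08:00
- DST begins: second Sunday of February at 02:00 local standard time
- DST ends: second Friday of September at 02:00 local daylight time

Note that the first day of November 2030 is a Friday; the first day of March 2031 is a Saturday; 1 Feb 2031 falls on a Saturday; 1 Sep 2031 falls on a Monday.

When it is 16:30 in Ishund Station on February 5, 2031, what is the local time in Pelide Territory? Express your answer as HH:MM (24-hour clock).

1 November 2030 is a Friday, so the first Saturday is November 2 and the second is November 9.
1 March 2031 is a Saturday, so the first Friday is March 7 and the third is March 21.
Daylight saving runs 9 November 2030 – 21 March 2031; February 5, 2031 is inside that window, so Ishund Station is at UTC−03:00.
16:30 Ishund Station + 3h = 19:30 UTC.
1 February 2031 is a Saturday, so the first Sunday is February 2 and the second is February 9.
1 September 2031 is a Monday, so the first Friday is September 5 and the second is September 12.
At the standard offset (UTC+07:00), 19:30 UTC + 7h = 02:30 Pelide Territory standard time (rolling into the next day, 6 February 2031).
Daylight saving runs 9 February – 12 September; the standard-time date in Pelide Territory, February 6, 2031, is outside that window, so Pelide Territory is on standard time at UTC+07:00.
19:30 UTC + 7h = 02:30 Pelide Territory (rolling into the next day, 6 February 2031).

02:30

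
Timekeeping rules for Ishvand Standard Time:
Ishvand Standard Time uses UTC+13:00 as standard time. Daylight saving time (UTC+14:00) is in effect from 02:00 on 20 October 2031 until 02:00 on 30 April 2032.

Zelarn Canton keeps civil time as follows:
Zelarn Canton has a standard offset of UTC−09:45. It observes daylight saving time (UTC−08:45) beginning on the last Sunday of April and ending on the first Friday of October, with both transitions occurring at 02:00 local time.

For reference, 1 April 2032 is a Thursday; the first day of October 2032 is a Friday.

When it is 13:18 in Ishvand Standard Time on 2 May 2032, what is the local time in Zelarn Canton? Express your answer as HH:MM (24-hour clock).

Daylight saving runs 20 October 2031 – 30 April 2032; 2 May 2032 is outside that window, so Ishvand Standard Time is on standard time at UTC+13:00.
13:18 Ishvand Standard Time − 13h = 00:18 UTC.
1 April 2032 is a Thursday, so Sundays fall on 4, 11, 18, 25; the last is April 25.
1 October 2032 is a Friday, so the first Friday is October 1.
At the standard offset (UTC−09:45), 00:18 UTC − 9h45m = 14:33 Zelarn Canton standard time (rolling into the previous day, 1 May 2032).
The standard-time date in Zelarn Canton, 1 May 2032, falls between 25 April and 1 October, so daylight saving is in effect and Zelarn Canton is at UTC−08:45.
00:18 UTC − 8h45m = 15:33 Zelarn Canton (rolling into the previous day, 1 May 2032).

15:33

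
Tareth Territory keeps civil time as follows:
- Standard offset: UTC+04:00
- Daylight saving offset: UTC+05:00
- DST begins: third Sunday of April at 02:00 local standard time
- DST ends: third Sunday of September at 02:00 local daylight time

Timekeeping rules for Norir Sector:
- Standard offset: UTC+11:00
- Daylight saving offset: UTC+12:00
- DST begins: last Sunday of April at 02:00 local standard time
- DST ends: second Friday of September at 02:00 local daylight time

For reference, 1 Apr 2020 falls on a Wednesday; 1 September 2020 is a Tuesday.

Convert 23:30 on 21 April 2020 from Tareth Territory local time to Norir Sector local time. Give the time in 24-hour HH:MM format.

1 April 2020 is a Wednesday, so the first Sunday is April 5 and the third is April 19.
1 September 2020 is a Tuesday, so the first Sunday is September 6 and the third is September 20.
21 April 2020 lies within the daylight-saving period (19 April – 20 September), so Tareth Territory is on daylight time, UTC+05:00.
23:30 Tareth Territory − 5h = 18:30 UTC.
1 April 2020 is a Wednesday, so Sundays fall on 5, 12, 19, 26; the last is April 26.
1 September 2020 is a Tuesday, so the first Friday is September 4 and the second is September 11.
At the standard offset (UTC+11:00), 18:30 UTC + 11h = 05:30 Norir Sector standard time (rolling into the next day, 22 April 2020).
The standard-time date in Norir Sector, 22 April 2020, is outside the daylight-saving period (26 April – 11 September), so Norir Sector is on standard time, UTC+11:00.
18:30 UTC + 11h = 05:30 Norir Sector (rolling into the next day, 22 April 2020).

05:30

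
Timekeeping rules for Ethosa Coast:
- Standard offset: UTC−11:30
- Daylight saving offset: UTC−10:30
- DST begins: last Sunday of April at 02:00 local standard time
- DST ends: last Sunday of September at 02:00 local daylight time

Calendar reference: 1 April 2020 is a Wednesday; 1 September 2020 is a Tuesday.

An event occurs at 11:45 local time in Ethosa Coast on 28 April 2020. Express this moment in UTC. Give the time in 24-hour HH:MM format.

1 April 2020 is a Wednesday, so Sundays fall on 5, 12, 19, 26; the last is April 26.
1 September 2020 is a Tuesday, so Sundays fall on 6, 13, 20, 27; the last is September 27.
28 April 2020 falls between 26 April and 27 September, so daylight saving is in effect and Ethosa Coast is at UTC−10:30.
11:45 local + 10h30m = 22:15 UTC.

22:15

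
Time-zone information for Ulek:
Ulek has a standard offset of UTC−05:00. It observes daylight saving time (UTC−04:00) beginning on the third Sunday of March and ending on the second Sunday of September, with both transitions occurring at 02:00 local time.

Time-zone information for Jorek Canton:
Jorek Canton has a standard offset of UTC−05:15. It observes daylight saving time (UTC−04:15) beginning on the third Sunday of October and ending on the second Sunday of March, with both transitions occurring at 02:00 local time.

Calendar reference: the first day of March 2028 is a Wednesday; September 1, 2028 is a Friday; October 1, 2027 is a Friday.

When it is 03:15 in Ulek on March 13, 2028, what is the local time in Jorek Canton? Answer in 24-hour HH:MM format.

1 March 2028 is a Wednesday, so the first Sunday is March 5 and the third is March 19.
1 September 2028 is a Friday, so the first Sunday is September 3 and the second is September 10.
March 13, 2028 is outside the daylight-saving period (19 March – 10 September), so Ulek is on standard time, UTC−05:00.
03:15 Ulek + 5h = 08:15 UTC.
1 October 2027 is a Friday, so the first Sunday is October 3 and the third is October 17.
1 March 2028 is a Wednesday, so the first Sunday is March 5 and the second is March 12.
At the standard offset (UTC−05:15), 08:15 UTC − 5h15m = 03:00 Jorek Canton standard time.
The standard-time date in Jorek Canton, March 13, 2028, is outside the daylight-saving period (17 October 2027 – 12 March 2028), so Jorek Canton is on standard time, UTC−05:15.
08:15 UTC − 5h15m = 03:00 Jorek Canton.

03:00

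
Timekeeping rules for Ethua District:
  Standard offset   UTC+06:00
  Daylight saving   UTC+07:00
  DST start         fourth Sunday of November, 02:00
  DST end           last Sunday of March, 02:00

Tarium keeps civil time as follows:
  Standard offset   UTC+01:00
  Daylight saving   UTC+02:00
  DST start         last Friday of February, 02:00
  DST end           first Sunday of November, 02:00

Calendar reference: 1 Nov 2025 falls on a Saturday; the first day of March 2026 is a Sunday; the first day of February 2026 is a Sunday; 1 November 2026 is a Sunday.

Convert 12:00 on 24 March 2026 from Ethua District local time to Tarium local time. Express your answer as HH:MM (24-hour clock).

07:00

1 November 2025 is a Saturday, so the first Sunday is November 2 and the fourth is November 23.
1 March 2026 is a Sunday, so Sundays fall on 1, 8, 15, 22, 29; the last is March 29.
24 March 2026 lies within the daylight-saving period (23 November 2025 – 29 March 2026), so Ethua District is on daylight time, UTC+07:00.
12:00 Ethua District − 7h = 05:00 UTC.
1 February 2026 is a Sunday, so Fridays fall on 6, 13, 20, 27; the last is February 27.
1 November 2026 is a Sunday, so the first Sunday is November 1.
At the standard offset (UTC+01:00), 05:00 UTC + 1h = 06:00 Tarium standard time.
The standard-time date in Tarium, 24 March 2026, falls between 27 February and 1 November, so daylight saving is in effect and Tarium is at UTC+02:00.
05:00 UTC + 2h = 07:00 Tarium.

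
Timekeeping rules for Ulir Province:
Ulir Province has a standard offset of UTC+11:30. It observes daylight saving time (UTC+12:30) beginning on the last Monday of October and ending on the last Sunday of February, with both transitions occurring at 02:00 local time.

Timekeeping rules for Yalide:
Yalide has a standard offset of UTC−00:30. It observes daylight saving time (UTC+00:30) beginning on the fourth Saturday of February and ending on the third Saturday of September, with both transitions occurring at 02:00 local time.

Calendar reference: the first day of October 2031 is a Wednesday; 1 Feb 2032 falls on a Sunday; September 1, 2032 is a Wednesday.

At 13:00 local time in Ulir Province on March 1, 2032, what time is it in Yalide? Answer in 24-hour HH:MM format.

02:00

1 October 2031 is a Wednesday, so Mondays fall on 6, 13, 20, 27; the last is October 27.
1 February 2032 is a Sunday, so Sundays fall on 1, 8, 15, 22, 29; the last is February 29.
Daylight saving runs 27 October 2031 – 29 February 2032; March 1, 2032 is outside that window, so Ulir Province is on standard time at UTC+11:30.
13:00 Ulir Province − 11h30m = 01:30 UTC.
1 February 2032 is a Sunday, so the first Saturday is February 7 and the fourth is February 28.
1 September 2032 is a Wednesday, so the first Saturday is September 4 and the third is September 18.
At the standard offset (UTC−00:30), 01:30 UTC − 0h30m = 01:00 Yalide standard time.
The standard-time date in Yalide, March 1, 2032, lies within the daylight-saving period (28 February – 18 September), so Yalide is on daylight time, UTC+00:30.
01:30 UTC + 0h30m = 02:00 Yalide.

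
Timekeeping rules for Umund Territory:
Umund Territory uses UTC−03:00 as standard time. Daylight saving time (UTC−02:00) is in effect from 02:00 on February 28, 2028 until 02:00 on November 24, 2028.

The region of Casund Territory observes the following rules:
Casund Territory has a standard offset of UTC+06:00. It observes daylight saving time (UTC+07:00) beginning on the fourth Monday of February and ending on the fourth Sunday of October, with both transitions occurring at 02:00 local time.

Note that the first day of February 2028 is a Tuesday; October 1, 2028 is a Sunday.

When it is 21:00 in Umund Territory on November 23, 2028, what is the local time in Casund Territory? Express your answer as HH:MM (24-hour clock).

November 23, 2028 lies within the daylight-saving period (28 February – 24 November), so Umund Territory is on daylight time, UTC−02:00.
21:00 Umund Territory + 2h = 23:00 UTC.
1 February 2028 is a Tuesday, so the first Monday is February 7 and the fourth is February 28.
1 October 2028 is a Sunday, so the first Sunday is October 1 and the fourth is October 22.
At the standard offset (UTC+06:00), 23:00 UTC + 6h = 05:00 Casund Territory standard time (rolling into the next day, 24 November 2028).
The standard-time date in Casund Territory, November 24, 2028, is outside the daylight-saving period (28 February – 22 October), so Casund Territory is on standard time, UTC+06:00.
23:00 UTC + 6h = 05:00 Casund Territory (rolling into the next day, 24 November 2028).

05:00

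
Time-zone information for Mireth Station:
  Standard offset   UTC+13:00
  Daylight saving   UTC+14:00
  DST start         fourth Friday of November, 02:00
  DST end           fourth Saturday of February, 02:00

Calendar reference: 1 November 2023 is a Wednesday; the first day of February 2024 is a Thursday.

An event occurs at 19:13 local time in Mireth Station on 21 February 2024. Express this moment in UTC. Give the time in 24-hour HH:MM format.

05:13

1 November 2023 is a Wednesday, so the first Friday is November 3 and the fourth is November 24.
1 February 2024 is a Thursday, so the first Saturday is February 3 and the fourth is February 24.
21 February 2024 falls between 24 November 2023 and 24 February 2024, so daylight saving is in effect and Mireth Station is at UTC+14:00.
19:13 local − 14h = 05:13 UTC.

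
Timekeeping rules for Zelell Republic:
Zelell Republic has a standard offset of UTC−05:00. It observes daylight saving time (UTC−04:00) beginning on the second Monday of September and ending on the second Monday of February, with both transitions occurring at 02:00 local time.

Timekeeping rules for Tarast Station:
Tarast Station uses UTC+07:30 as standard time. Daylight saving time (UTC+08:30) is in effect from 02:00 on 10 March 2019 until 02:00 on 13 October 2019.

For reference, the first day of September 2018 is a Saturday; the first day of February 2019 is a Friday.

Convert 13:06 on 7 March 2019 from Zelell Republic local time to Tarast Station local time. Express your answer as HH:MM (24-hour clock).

1 September 2018 is a Saturday, so the first Monday is September 3 and the second is September 10.
1 February 2019 is a Friday, so the first Monday is February 4 and the second is February 11.
7 March 2019 is outside the daylight-saving period (10 September 2018 – 11 February 2019), so Zelell Republic is on standard time, UTC−05:00.
13:06 Zelell Republic + 5h = 18:06 UTC.
At the standard offset (UTC+07:30), 18:06 UTC + 7h30m = 01:36 Tarast Station standard time (rolling into the next day, 8 March 2019).
The standard-time date in Tarast Station, 8 March 2019, is outside the daylight-saving period (10 March – 13 October), so Tarast Station is on standard time, UTC+07:30.
18:06 UTC + 7h30m = 01:36 Tarast Station (rolling into the next day, 8 March 2019).

01:36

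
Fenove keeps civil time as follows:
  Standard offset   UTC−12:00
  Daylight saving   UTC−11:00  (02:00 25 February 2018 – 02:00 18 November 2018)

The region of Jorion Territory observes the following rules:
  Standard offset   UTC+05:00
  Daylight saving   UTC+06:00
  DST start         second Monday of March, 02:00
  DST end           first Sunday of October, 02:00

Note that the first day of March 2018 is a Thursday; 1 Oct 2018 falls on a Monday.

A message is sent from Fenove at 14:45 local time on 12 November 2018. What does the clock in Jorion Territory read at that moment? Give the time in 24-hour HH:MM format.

06:45

Daylight saving runs 25 February – 18 November; 12 November 2018 is inside that window, so Fenove is at UTC−11:00.
14:45 Fenove + 11h = 01:45 UTC (rolling into the next day, 13 November 2018).
1 March 2018 is a Thursday, so the first Monday is March 5 and the second is March 12.
1 October 2018 is a Monday, so the first Sunday is October 7.
At the standard offset (UTC+05:00), 01:45 UTC + 5h = 06:45 Jorion Territory standard time.
The standard-time date in Jorion Territory, 13 November 2018, is outside the daylight-saving period (12 March – 7 October), so Jorion Territory is on standard time, UTC+05:00.
01:45 UTC + 5h = 06:45 Jorion Territory.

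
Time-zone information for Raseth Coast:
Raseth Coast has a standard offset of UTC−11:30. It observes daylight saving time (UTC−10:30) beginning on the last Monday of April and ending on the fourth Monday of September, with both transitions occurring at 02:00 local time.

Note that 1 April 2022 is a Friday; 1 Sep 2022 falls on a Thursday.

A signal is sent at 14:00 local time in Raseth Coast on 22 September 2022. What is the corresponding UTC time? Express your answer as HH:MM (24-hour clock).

1 April 2022 is a Friday, so Mondays fall on 4, 11, 18, 25; the last is April 25.
1 September 2022 is a Thursday, so the first Monday is September 5 and the fourth is September 26.
22 September 2022 lies within the daylight-saving period (25 April – 26 September), so Raseth Coast is on daylight time, UTC−10:30.
14:00 local + 10h30m = 00:30 UTC (rolling into the next day, 23 September 2022).

00:30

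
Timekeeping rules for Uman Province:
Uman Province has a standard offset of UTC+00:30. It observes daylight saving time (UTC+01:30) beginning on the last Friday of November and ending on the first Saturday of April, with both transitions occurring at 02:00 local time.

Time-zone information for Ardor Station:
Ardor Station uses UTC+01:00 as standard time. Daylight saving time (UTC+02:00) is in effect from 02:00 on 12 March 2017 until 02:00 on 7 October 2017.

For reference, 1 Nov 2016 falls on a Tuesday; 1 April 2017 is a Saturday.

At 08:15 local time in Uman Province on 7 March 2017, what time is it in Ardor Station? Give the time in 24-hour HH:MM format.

1 November 2016 is a Tuesday, so Fridays fall on 4, 11, 18, 25; the last is November 25.
1 April 2017 is a Saturday, so the first Saturday is April 1.
Daylight saving runs 25 November 2016 – 1 April 2017; 7 March 2017 is inside that window, so Uman Province is at UTC+01:30.
08:15 Uman Province − 1h30m = 06:45 UTC.
At the standard offset (UTC+01:00), 06:45 UTC + 1h = 07:45 Ardor Station standard time.
The standard-time date in Ardor Station, 7 March 2017, does not fall between 12 March and 7 October, so daylight saving is not in effect and Ardor Station is at UTC+01:00.
06:45 UTC + 1h = 07:45 Ardor Station.

07:45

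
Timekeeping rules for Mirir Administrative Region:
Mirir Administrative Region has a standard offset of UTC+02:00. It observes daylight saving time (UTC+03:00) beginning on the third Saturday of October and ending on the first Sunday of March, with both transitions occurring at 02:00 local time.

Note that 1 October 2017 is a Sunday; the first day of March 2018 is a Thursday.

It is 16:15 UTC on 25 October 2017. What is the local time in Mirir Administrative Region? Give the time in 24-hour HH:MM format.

1 October 2017 is a Sunday, so the first Saturday is October 7 and the third is October 21.
1 March 2018 is a Thursday, so the first Sunday is March 4.
At the standard offset (UTC+02:00), 16:15 UTC + 2h = 18:15 Mirir Administrative Region standard time.
The standard-time date in Mirir Administrative Region, 25 October 2017, falls between 21 October 2017 and 4 March 2018, so daylight saving is in effect and Mirir Administrative Region is at UTC+03:00.
16:15 UTC + 3h = 19:15 local.

19:15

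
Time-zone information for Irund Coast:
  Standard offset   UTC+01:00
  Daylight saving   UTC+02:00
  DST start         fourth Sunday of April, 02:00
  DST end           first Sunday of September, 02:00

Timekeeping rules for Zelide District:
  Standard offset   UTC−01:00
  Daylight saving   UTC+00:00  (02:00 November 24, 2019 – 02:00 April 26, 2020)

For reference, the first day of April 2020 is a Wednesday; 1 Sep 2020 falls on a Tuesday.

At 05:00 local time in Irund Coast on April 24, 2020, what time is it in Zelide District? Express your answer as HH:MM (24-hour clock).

1 April 2020 is a Wednesday, so the first Sunday is April 5 and the fourth is April 26.
1 September 2020 is a Tuesday, so the first Sunday is September 6.
Daylight saving runs 26 April – 6 September; April 24, 2020 is outside that window, so Irund Coast is on standard time at UTC+01:00.
05:00 Irund Coast − 1h = 04:00 UTC.
At the standard offset (UTC−01:00), 04:00 UTC − 1h = 03:00 Zelide District standard time.
Daylight saving runs 24 November 2019 – 26 April 2020; the standard-time date in Zelide District, April 24, 2020, is inside that window, so Zelide District is at UTC+00:00.
04:00 UTC + 0h = 04:00 Zelide District.

04:00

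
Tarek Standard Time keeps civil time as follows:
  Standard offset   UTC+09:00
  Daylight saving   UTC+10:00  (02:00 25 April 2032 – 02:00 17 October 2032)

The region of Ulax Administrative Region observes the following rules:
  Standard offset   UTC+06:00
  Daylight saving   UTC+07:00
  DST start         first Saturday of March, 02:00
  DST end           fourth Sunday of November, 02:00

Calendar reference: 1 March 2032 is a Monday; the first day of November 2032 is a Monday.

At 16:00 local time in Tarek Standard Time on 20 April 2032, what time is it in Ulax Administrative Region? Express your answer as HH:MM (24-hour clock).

14:00

20 April 2032 does not fall between 25 April and 17 October, so daylight saving is not in effect and Tarek Standard Time is at UTC+09:00.
16:00 Tarek Standard Time − 9h = 07:00 UTC.
1 March 2032 is a Monday, so the first Saturday is March 6.
1 November 2032 is a Monday, so the first Sunday is November 7 and the fourth is November 28.
At the standard offset (UTC+06:00), 07:00 UTC + 6h = 13:00 Ulax Administrative Region standard time.
Daylight saving runs 6 March – 28 November; the standard-time date in Ulax Administrative Region, 20 April 2032, is inside that window, so Ulax Administrative Region is at UTC+07:00.
07:00 UTC + 7h = 14:00 Ulax Administrative Region.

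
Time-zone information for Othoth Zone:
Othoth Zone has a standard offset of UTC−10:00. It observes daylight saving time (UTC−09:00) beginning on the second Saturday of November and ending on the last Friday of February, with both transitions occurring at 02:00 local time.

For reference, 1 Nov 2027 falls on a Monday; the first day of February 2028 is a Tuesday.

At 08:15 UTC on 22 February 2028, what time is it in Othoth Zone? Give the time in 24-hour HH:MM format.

1 November 2027 is a Monday, so the first Saturday is November 6 and the second is November 13.
1 February 2028 is a Tuesday, so Fridays fall on 4, 11, 18, 25; the last is February 25.
At the standard offset (UTC−10:00), 08:15 UTC − 10h = 22:15 Othoth Zone standard time (rolling into the previous day, 21 February 2028).
Daylight saving runs 13 November 2027 – 25 February 2028; the standard-time date in Othoth Zone, 21 February 2028, is inside that window, so Othoth Zone is at UTC−09:00.
08:15 UTC − 9h = 23:15 local (rolling into the previous day, 21 February 2028).

23:15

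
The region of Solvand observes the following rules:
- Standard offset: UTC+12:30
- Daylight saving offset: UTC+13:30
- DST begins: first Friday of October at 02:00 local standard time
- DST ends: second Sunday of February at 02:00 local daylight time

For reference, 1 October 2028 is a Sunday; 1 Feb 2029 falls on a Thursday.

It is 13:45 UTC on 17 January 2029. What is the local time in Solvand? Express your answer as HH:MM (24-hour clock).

1 October 2028 is a Sunday, so the first Friday is October 6.
1 February 2029 is a Thursday, so the first Sunday is February 4 and the second is February 11.
At the standard offset (UTC+12:30), 13:45 UTC + 12h30m = 02:15 Solvand standard time (rolling into the next day, 18 January 2029).
The standard-time date in Solvand, 18 January 2029, falls between 6 October 2028 and 11 February 2029, so daylight saving is in effect and Solvand is at UTC+13:30.
13:45 UTC + 13h30m = 03:15 local (rolling into the next day, 18 January 2029).

03:15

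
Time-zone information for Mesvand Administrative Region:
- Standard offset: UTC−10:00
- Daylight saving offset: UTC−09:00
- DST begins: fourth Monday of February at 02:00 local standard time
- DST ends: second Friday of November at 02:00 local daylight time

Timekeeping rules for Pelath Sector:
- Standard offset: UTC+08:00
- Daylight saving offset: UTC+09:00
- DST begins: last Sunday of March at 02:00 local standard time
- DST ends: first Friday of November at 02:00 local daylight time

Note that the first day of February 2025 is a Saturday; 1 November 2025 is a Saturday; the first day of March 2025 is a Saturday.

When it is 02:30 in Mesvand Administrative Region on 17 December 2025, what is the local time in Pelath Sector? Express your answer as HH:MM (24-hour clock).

1 February 2025 is a Saturday, so the first Monday is February 3 and the fourth is February 24.
1 November 2025 is a Saturday, so the first Friday is November 7 and the second is November 14.
17 December 2025 is outside the daylight-saving period (24 February – 14 November), so Mesvand Administrative Region is on standard time, UTC−10:00.
02:30 Mesvand Administrative Region + 10h = 12:30 UTC.
1 March 2025 is a Saturday, so Sundays fall on 2, 9, 16, 23, 30; the last is March 30.
1 November 2025 is a Saturday, so the first Friday is November 7.
At the standard offset (UTC+08:00), 12:30 UTC + 8h = 20:30 Pelath Sector standard time.
The standard-time date in Pelath Sector, 17 December 2025, does not fall between 30 March and 7 November, so daylight saving is not in effect and Pelath Sector is at UTC+08:00.
12:30 UTC + 8h = 20:30 Pelath Sector.

20:30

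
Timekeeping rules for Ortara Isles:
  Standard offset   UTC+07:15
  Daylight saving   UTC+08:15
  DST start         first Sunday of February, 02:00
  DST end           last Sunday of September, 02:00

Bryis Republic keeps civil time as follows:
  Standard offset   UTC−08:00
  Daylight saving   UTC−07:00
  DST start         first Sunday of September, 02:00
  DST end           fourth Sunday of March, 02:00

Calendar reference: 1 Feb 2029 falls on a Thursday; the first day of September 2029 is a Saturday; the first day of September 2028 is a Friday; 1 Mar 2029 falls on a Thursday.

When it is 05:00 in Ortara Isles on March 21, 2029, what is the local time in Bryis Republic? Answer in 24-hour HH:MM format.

1 February 2029 is a Thursday, so the first Sunday is February 4.
1 September 2029 is a Saturday, so Sundays fall on 2, 9, 16, 23, 30; the last is September 30.
Daylight saving runs 4 February – 30 September; March 21, 2029 is inside that window, so Ortara Isles is at UTC+08:15.
05:00 Ortara Isles − 8h15m = 20:45 UTC (rolling into the previous day, 20 March 2029).
1 September 2028 is a Friday, so the first Sunday is September 3.
1 March 2029 is a Thursday, so the first Sunday is March 4 and the fourth is March 25.
At the standard offset (UTC−08:00), 20:45 UTC − 8h = 12:45 Bryis Republic standard time.
The standard-time date in Bryis Republic, March 20, 2029, falls between 3 September 2028 and 25 March 2029, so daylight saving is in effect and Bryis Republic is at UTC−07:00.
20:45 UTC − 7h = 13:45 Bryis Republic.

13:45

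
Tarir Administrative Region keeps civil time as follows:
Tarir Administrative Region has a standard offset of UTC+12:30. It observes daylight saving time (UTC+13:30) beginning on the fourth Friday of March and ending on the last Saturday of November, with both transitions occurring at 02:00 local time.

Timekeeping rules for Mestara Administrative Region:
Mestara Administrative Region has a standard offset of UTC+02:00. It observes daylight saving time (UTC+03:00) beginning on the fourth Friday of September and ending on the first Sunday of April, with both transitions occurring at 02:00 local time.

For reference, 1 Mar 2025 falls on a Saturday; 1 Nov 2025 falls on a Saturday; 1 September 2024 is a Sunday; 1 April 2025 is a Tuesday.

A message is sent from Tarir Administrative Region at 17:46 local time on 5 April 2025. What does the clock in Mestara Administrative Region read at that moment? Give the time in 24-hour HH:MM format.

1 March 2025 is a Saturday, so the first Friday is March 7 and the fourth is March 28.
1 November 2025 is a Saturday, so Saturdays fall on 1, 8, 15, 22, 29; the last is November 29.
5 April 2025 falls between 28 March and 29 November, so daylight saving is in effect and Tarir Administrative Region is at UTC+13:30.
17:46 Tarir Administrative Region − 13h30m = 04:16 UTC.
1 September 2024 is a Sunday, so the first Friday is September 6 and the fourth is September 27.
1 April 2025 is a Tuesday, so the first Sunday is April 6.
At the standard offset (UTC+02:00), 04:16 UTC + 2h = 06:16 Mestara Administrative Region standard time.
The standard-time date in Mestara Administrative Region, 5 April 2025, lies within the daylight-saving period (27 September 2024 – 6 April 2025), so Mestara Administrative Region is on daylight time, UTC+03:00.
04:16 UTC + 3h = 07:16 Mestara Administrative Region.

07:16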